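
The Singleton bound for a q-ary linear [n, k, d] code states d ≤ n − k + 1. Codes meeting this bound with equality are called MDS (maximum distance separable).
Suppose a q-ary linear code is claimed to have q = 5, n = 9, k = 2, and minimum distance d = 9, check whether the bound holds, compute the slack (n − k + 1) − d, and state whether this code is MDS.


Singleton RHS = n − k + 1 = 8, slack = -1, bound violated (no such code; not MDS).

Singleton bound: d ≤ n − k + 1.
Here n = 9, k = 2, so n − k + 1 = 8.
Given d = 9, check d ≤ 8: NO.
Slack = (n − k + 1) − d = -1.
The slack is negative: d = 9 exceeds n − k + 1 = 8 by 1, so the Singleton bound is violated and no linear [9, 2, 9]_5 code can exist. In particular it is not MDS (MDS requires d = n − k + 1 exactly).
Description: the claimed parameters are [9, 2, 9]_5; such a code would be impossible (violates the Singleton bound).


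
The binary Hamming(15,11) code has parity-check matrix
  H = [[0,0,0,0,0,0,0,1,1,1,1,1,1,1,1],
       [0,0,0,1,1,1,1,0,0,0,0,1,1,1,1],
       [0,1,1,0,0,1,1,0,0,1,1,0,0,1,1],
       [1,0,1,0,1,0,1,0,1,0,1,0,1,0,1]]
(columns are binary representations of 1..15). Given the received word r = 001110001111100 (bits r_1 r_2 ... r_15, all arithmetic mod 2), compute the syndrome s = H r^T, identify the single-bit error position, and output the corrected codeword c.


s = (1, 0, 1, 1)^T, error position = 11, corrected codeword c = 001110001101100

Compute s = H r^T mod 2 one row at a time:
  s_1 = 0 + 1 + 1 + 1 + 1 + 1 + 0 + 0 = 5 ≡ 1 (mod 2).
  s_2 = 1 + 1 + 0 + 0 + 1 + 1 + 0 + 0 = 4 ≡ 0 (mod 2).
  s_3 = 0 + 1 + 0 + 0 + 1 + 1 + 0 + 0 = 3 ≡ 1 (mod 2).
  s_4 = 0 + 1 + 1 + 0 + 1 + 1 + 1 + 0 = 5 ≡ 1 (mod 2).
s = (1, 0, 1, 1)^T — this equals column 11 of H (binary 1011), so error is at position 11.
Correct: flip bit 11 of r = 001110001111100 to get c = 001110001101100.


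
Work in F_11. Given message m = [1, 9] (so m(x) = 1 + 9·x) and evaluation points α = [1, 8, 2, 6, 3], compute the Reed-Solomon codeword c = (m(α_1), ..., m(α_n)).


c = [10, 7, 8, 0, 6]

Message polynomial: m(x) = 1 + 9·x (mod 11).
For each evaluation point α_i, compute m(α_i) mod 11:
  α_1 = 1: Horner steps 9 → 10, so m(1) = 10.
  α_2 = 8: Horner steps 9 → 7, so m(8) = 7.
  α_3 = 2: Horner steps 9 → 8, so m(2) = 8.
  α_4 = 6: Horner steps 9 → 0, so m(6) = 0.
  α_5 = 3: Horner steps 9 → 6, so m(3) = 6.
Codeword c = [10, 7, 8, 0, 6] ∈ F_11^5.


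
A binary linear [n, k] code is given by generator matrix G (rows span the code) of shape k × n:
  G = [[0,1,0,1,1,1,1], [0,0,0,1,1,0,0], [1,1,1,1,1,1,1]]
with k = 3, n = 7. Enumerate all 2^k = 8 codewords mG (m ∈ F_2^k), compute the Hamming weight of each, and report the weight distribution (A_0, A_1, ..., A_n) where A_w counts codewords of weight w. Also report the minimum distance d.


Weight distribution: A_0 = 1, A_2 = 2, A_3 = 1, A_4 = 1, A_5 = 2, A_7 = 1. Minimum distance d = 2.

Enumerate all 2^3 = 8 messages m ∈ F_2^3.
For each, compute codeword c = mG in F_2^7, then tally its weight.
  m = 000 → c = 0000000, weight = 0.
  m = 100 → c = 0101111, weight = 5.
  m = 010 → c = 0001100, weight = 2.
  m = 110 → c = 0100011, weight = 3.
  m = 001 → c = 1111111, weight = 7.
  m = 101 → c = 1010000, weight = 2.
  m = 011 → c = 1110011, weight = 5.
  m = 111 → c = 1011100, weight = 4.
Tally weights:
  weight 0: 1 codewords.
  weight 2: 2 codewords.
  weight 3: 1 codewords.
  weight 4: 1 codewords.
  weight 5: 2 codewords.
  weight 7: 1 codewords.
Minimum distance d = smallest w > 0 with A_w > 0 = 2.
Sanity: Σ A_w = 8 = 2^3 = 8 ✓.


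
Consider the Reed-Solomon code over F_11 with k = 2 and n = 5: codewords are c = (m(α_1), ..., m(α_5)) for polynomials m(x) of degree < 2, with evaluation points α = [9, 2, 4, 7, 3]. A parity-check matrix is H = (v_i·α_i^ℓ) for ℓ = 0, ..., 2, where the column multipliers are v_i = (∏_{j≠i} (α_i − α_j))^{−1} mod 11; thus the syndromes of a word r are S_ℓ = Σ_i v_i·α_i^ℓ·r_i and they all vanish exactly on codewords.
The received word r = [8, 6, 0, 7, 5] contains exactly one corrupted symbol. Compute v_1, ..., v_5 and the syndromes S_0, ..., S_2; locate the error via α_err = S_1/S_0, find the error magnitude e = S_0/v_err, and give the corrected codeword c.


S = (10, 9, 7), error at position 2, error magnitude e = 7, c = [8, 10, 0, 7, 5].

Step 1: column multipliers v_i = (∏_{j≠i}(α_i − α_j))^{−1} mod 11.
  i = 1 (α = 9): (9−2)(9−4)(9−7)(9−3) = 7·5·2·6 = 420 ≡ 2, so v_1 = 2^{−1} = 6 (mod 11).
  i = 2 (α = 2): (2−9)(2−4)(2−7)(2−3) = (−7)·(−2)·(−5)·(−1) = 70 ≡ 4, so v_2 = 4^{−1} = 3 (mod 11).
  i = 3 (α = 4): (4−9)(4−2)(4−7)(4−3) = (−5)·2·(−3)·1 = 30 ≡ 8, so v_3 = 8^{−1} = 7 (mod 11).
  i = 4 (α = 7): (7−9)(7−2)(7−4)(7−3) = (−2)·5·3·4 = −120 ≡ 1, so v_4 = 1^{−1} = 1 (mod 11).
  i = 5 (α = 3): (3−9)(3−2)(3−4)(3−7) = (−6)·1·(−1)·(−4) = −24 ≡ 9, so v_5 = 9^{−1} = 5 (mod 11).
  v = [6, 3, 7, 1, 5].
Step 2: syndromes of r = [8, 6, 0, 7, 5] (all sums mod 11).
  S_0 = Σ v_i r_i = 6·8 + 3·6 + 7·0 + 1·7 + 5·5 = 98 ≡ 10.
  S_1 = Σ v_i α_i r_i = 6·9·8 + 3·2·6 + 7·4·0 + 1·7·7 + 5·3·5 = 592 ≡ 9.
  α_i^2 mod 11 = [4, 4, 5, 5, 9].
  S_2 = Σ v_i α_i^2 r_i = 6·4·8 + 3·4·6 + 7·5·0 + 1·5·7 + 5·9·5 = 524 ≡ 7.
  S = (10, 9, 7) ≠ 0, so r is not a codeword (an error is present).
Step 3: locate the error. For a single error e at position i, S_ℓ = v_i·e·α_i^ℓ, so α_err = S_1/S_0.
  S_0^{−1} = 10^{−1} = 10 (mod 11), so α_err = 9·10 = 90 ≡ 2 = α_2. Error position i = 2.
  Consistency check: S_2/S_1 = 7·5 = 35 ≡ 2 = α_err ✓ (single-error assumption holds).
Step 4: error magnitude e = S_0/v_2 = S_0·∏_{j≠2}(α_2 − α_j) = 10·4 = 40 ≡ 7 (mod 11).
Step 5: correct position 2: c_2 = r_2 − e = 6 − 7 ≡ 10 (mod 11). Hence c = [8, 10, 0, 7, 5].
  Check: interpolating c through the α_i gives m(x) = 9 + 6·x (degree < 2) with m(α_i) = c_i for every i, so c is indeed a codeword.


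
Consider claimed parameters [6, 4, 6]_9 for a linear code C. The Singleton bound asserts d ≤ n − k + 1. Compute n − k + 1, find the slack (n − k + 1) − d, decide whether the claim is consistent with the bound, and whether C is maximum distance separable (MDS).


Singleton RHS = n − k + 1 = 3, slack = -3, bound violated (no such code; not MDS).

Singleton bound: d ≤ n − k + 1.
Here n = 6, k = 4, so n − k + 1 = 3.
Given d = 6, check d ≤ 3: NO.
Slack = (n − k + 1) − d = -3.
The slack is negative: d = 6 exceeds n − k + 1 = 3 by 3, so the Singleton bound is violated and no linear [6, 4, 6]_9 code can exist. In particular it is not MDS (MDS requires d = n − k + 1 exactly).
Description: the claimed parameters are [6, 4, 6]_9; such a code would be impossible (violates the Singleton bound).


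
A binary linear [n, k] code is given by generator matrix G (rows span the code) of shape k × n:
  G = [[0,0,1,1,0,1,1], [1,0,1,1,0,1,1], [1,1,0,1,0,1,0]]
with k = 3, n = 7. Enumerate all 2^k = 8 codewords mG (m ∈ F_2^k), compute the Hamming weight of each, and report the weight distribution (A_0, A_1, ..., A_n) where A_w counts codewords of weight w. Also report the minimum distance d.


Weight distribution: A_0 = 1, A_1 = 1, A_3 = 2, A_4 = 3, A_5 = 1. Minimum distance d = 1.

Enumerate all 2^3 = 8 messages m ∈ F_2^3.
For each, compute codeword c = mG in F_2^7, then tally its weight.
  m = 000 → c = 0000000, weight = 0.
  m = 100 → c = 0011011, weight = 4.
  m = 010 → c = 1011011, weight = 5.
  m = 110 → c = 1000000, weight = 1.
  m = 001 → c = 1101010, weight = 4.
  m = 101 → c = 1110001, weight = 4.
  m = 011 → c = 0110001, weight = 3.
  m = 111 → c = 0101010, weight = 3.
Tally weights:
  weight 0: 1 codewords.
  weight 1: 1 codewords.
  weight 3: 2 codewords.
  weight 4: 3 codewords.
  weight 5: 1 codewords.
Minimum distance d = smallest w > 0 with A_w > 0 = 1.
Sanity: Σ A_w = 8 = 2^3 = 8 ✓.


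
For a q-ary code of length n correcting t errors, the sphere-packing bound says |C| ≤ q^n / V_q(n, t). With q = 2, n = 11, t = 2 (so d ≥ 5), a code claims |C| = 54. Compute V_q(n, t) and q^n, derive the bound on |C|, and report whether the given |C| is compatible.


V_q(n, t) = 67, q^n = 2048, Hamming bound = 30, |C| = 54 > bound (violated).

Step 1: Compute V_q(n, t) = Σ_{j=0}^2 C(n, j) (q−1)^j.
  j = 0: C(11,0)·(1)^0 = 1·1 = 1.
  j = 1: C(11,1)·(1)^1 = 11·1 = 11.
  j = 2: C(11,2)·(1)^2 = 55·1 = 55.
  V_q(n, t) = 1 + 11 + 55 = 67.
Step 2: q^n = 2^11 = 2048.
Step 3: Hamming bound ⌊q^n / V_q(n,t)⌋ = ⌊2048/67⌋ = 30.
Step 4: Compare |C| = 54 to 30: violated.
The claimed |C| lies above the Hamming bound, so no 2-ary code of length 11 with d ≥ 5 can have 54 codewords.


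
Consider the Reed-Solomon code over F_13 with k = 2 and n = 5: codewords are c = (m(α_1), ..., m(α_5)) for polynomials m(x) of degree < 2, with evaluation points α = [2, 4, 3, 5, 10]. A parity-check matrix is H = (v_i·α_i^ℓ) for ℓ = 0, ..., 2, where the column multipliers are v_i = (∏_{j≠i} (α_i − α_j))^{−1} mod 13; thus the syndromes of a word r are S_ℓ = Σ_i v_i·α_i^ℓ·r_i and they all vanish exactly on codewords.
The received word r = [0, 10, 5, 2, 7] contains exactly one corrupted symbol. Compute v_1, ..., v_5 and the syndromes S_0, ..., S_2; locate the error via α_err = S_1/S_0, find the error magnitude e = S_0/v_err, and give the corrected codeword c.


S = (2, 7, 5), error at position 5, error magnitude e = 6, c = [0, 10, 5, 2, 1].

Step 1: column multipliers v_i = (∏_{j≠i}(α_i − α_j))^{−1} mod 13.
  i = 1 (α = 2): (2−4)(2−3)(2−5)(2−10) = (−2)·(−1)·(−3)·(−8) = 48 ≡ 9, so v_1 = 9^{−1} = 3 (mod 13).
  i = 2 (α = 4): (4−2)(4−3)(4−5)(4−10) = 2·1·(−1)·(−6) = 12 ≡ 12, so v_2 = 12^{−1} = 12 (mod 13).
  i = 3 (α = 3): (3−2)(3−4)(3−5)(3−10) = 1·(−1)·(−2)·(−7) = −14 ≡ 12, so v_3 = 12^{−1} = 12 (mod 13).
  i = 4 (α = 5): (5−2)(5−4)(5−3)(5−10) = 3·1·2·(−5) = −30 ≡ 9, so v_4 = 9^{−1} = 3 (mod 13).
  i = 5 (α = 10): (10−2)(10−4)(10−3)(10−5) = 8·6·7·5 = 1680 ≡ 3, so v_5 = 3^{−1} = 9 (mod 13).
  v = [3, 12, 12, 3, 9].
Step 2: syndromes of r = [0, 10, 5, 2, 7] (all sums mod 13).
  S_0 = Σ v_i r_i = 3·0 + 12·10 + 12·5 + 3·2 + 9·7 = 249 ≡ 2.
  S_1 = Σ v_i α_i r_i = 3·2·0 + 12·4·10 + 12·3·5 + 3·5·2 + 9·10·7 = 1320 ≡ 7.
  α_i^2 mod 13 = [4, 3, 9, 12, 9].
  S_2 = Σ v_i α_i^2 r_i = 3·4·0 + 12·3·10 + 12·9·5 + 3·12·2 + 9·9·7 = 1539 ≡ 5.
  S = (2, 7, 5) ≠ 0, so r is not a codeword (an error is present).
Step 3: locate the error. For a single error e at position i, S_ℓ = v_i·e·α_i^ℓ, so α_err = S_1/S_0.
  S_0^{−1} = 2^{−1} = 7 (mod 13), so α_err = 7·7 = 49 ≡ 10 = α_5. Error position i = 5.
  Consistency check: S_2/S_1 = 5·2 = 10 ≡ 10 = α_err ✓ (single-error assumption holds).
Step 4: error magnitude e = S_0/v_5 = S_0·∏_{j≠5}(α_5 − α_j) = 2·3 = 6 ≡ 6 (mod 13).
Step 5: correct position 5: c_5 = r_5 − e = 7 − 6 ≡ 1 (mod 13). Hence c = [0, 10, 5, 2, 1].
  Check: interpolating c through the α_i gives m(x) = 3 + 5·x (degree < 2) with m(α_i) = c_i for every i, so c is indeed a codeword.


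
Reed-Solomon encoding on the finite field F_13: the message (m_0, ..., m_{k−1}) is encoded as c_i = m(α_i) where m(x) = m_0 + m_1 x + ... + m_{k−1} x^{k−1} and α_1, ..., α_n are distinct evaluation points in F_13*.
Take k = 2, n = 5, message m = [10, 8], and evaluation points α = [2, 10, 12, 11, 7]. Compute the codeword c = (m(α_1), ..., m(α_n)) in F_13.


c = [0, 12, 2, 7, 1]

Message polynomial: m(x) = 10 + 8·x (mod 13).
For each evaluation point α_i, compute m(α_i) mod 13:
  α_1 = 2: Horner steps 8 → 0, so m(2) = 0.
  α_2 = 10: Horner steps 8 → 12, so m(10) = 12.
  α_3 = 12: Horner steps 8 → 2, so m(12) = 2.
  α_4 = 11: Horner steps 8 → 7, so m(11) = 7.
  α_5 = 7: Horner steps 8 → 1, so m(7) = 1.
Codeword c = [0, 12, 2, 7, 1] ∈ F_13^5.


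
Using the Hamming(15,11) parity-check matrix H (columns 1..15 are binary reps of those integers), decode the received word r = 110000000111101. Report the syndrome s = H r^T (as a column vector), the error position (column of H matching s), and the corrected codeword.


s = (1, 1, 0, 0)^T, error position = 12, corrected codeword c = 110000000110101

Compute s = H r^T mod 2 one row at a time:
  s_1 = 0 + 0 + 1 + 1 + 1 + 1 + 0 + 1 = 5 ≡ 1 (mod 2).
  s_2 = 0 + 0 + 0 + 0 + 1 + 1 + 0 + 1 = 3 ≡ 1 (mod 2).
  s_3 = 1 + 0 + 0 + 0 + 1 + 1 + 0 + 1 = 4 ≡ 0 (mod 2).
  s_4 = 1 + 0 + 0 + 0 + 0 + 1 + 1 + 1 = 4 ≡ 0 (mod 2).
s = (1, 1, 0, 0)^T — this equals column 12 of H (binary 1100), so error is at position 12.
Correct: flip bit 12 of r = 110000000111101 to get c = 110000000110101.


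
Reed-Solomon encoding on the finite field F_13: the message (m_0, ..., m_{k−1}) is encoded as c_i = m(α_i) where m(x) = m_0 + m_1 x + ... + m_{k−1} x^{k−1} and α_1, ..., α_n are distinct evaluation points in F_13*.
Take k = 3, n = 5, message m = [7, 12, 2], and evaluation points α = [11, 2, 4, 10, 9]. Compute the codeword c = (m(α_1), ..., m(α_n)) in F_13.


c = [4, 0, 9, 2, 4]

Message polynomial: m(x) = 7 + 12·x + 2·x^2 (mod 13).
For each evaluation point α_i, compute m(α_i) mod 13:
  α_1 = 11: Horner steps 2 → 8 → 4, so m(11) = 4.
  α_2 = 2: Horner steps 2 → 3 → 0, so m(2) = 0.
  α_3 = 4: Horner steps 2 → 7 → 9, so m(4) = 9.
  α_4 = 10: Horner steps 2 → 6 → 2, so m(10) = 2.
  α_5 = 9: Horner steps 2 → 4 → 4, so m(9) = 4.
Codeword c = [4, 0, 9, 2, 4] ∈ F_13^5.


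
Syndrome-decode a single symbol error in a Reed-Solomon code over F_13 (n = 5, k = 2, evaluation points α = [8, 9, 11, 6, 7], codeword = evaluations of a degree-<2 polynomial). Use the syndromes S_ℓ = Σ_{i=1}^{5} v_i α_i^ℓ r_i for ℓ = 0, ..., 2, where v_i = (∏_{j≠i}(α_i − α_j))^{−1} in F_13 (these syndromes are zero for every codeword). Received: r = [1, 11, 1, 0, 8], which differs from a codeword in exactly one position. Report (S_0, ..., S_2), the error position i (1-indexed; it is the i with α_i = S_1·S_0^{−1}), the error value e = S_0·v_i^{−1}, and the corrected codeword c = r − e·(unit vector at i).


S = (4, 6, 9), error at position 1, error magnitude e = 11, c = [3, 11, 1, 0, 8].

Step 1: column multipliers v_i = (∏_{j≠i}(α_i − α_j))^{−1} mod 13.
  i = 1 (α = 8): (8−9)(8−11)(8−6)(8−7) = (−1)·(−3)·2·1 = 6 ≡ 6, so v_1 = 6^{−1} = 11 (mod 13).
  i = 2 (α = 9): (9−8)(9−11)(9−6)(9−7) = 1·(−2)·3·2 = −12 ≡ 1, so v_2 = 1^{−1} = 1 (mod 13).
  i = 3 (α = 11): (11−8)(11−9)(11−6)(11−7) = 3·2·5·4 = 120 ≡ 3, so v_3 = 3^{−1} = 9 (mod 13).
  i = 4 (α = 6): (6−8)(6−9)(6−11)(6−7) = (−2)·(−3)·(−5)·(−1) = 30 ≡ 4, so v_4 = 4^{−1} = 10 (mod 13).
  i = 5 (α = 7): (7−8)(7−9)(7−11)(7−6) = (−1)·(−2)·(−4)·1 = −8 ≡ 5, so v_5 = 5^{−1} = 8 (mod 13).
  v = [11, 1, 9, 10, 8].
Step 2: syndromes of r = [1, 11, 1, 0, 8] (all sums mod 13).
  S_0 = Σ v_i r_i = 11·1 + 1·11 + 9·1 + 10·0 + 8·8 = 95 ≡ 4.
  S_1 = Σ v_i α_i r_i = 11·8·1 + 1·9·11 + 9·11·1 + 10·6·0 + 8·7·8 = 734 ≡ 6.
  α_i^2 mod 13 = [12, 3, 4, 10, 10].
  S_2 = Σ v_i α_i^2 r_i = 11·12·1 + 1·3·11 + 9·4·1 + 10·10·0 + 8·10·8 = 841 ≡ 9.
  S = (4, 6, 9) ≠ 0, so r is not a codeword (an error is present).
Step 3: locate the error. For a single error e at position i, S_ℓ = v_i·e·α_i^ℓ, so α_err = S_1/S_0.
  S_0^{−1} = 4^{−1} = 10 (mod 13), so α_err = 6·10 = 60 ≡ 8 = α_1. Error position i = 1.
  Consistency check: S_2/S_1 = 9·11 = 99 ≡ 8 = α_err ✓ (single-error assumption holds).
Step 4: error magnitude e = S_0/v_1 = S_0·∏_{j≠1}(α_1 − α_j) = 4·6 = 24 ≡ 11 (mod 13).
Step 5: correct position 1: c_1 = r_1 − e = 1 − 11 ≡ 3 (mod 13). Hence c = [3, 11, 1, 0, 8].
  Check: interpolating c through the α_i gives m(x) = 4 + 8·x (degree < 2) with m(α_i) = c_i for every i, so c is indeed a codeword.


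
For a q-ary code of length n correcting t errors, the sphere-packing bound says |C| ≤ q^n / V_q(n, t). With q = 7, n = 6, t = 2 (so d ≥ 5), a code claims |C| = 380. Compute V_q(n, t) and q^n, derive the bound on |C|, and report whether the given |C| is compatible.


V_q(n, t) = 577, q^n = 117649, Hamming bound = 203, |C| = 380 > bound (violated).

Step 1: Compute V_q(n, t) = Σ_{j=0}^2 C(n, j) (q−1)^j.
  j = 0: C(6,0)·(6)^0 = 1·1 = 1.
  j = 1: C(6,1)·(6)^1 = 6·6 = 36.
  j = 2: C(6,2)·(6)^2 = 15·36 = 540.
  V_q(n, t) = 1 + 36 + 540 = 577.
Step 2: q^n = 7^6 = 117649.
Step 3: Hamming bound ⌊q^n / V_q(n,t)⌋ = ⌊117649/577⌋ = 203.
Step 4: Compare |C| = 380 to 203: violated.
The claimed |C| lies above the Hamming bound, so no 7-ary code of length 6 with d ≥ 5 can have 380 codewords.


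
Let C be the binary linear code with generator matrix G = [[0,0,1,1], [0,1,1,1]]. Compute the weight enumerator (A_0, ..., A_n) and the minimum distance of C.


Weight distribution: A_0 = 1, A_1 = 1, A_2 = 1, A_3 = 1. Minimum distance d = 1.

Enumerate all 2^2 = 4 messages m ∈ F_2^2.
For each, compute codeword c = mG in F_2^4, then tally its weight.
  m = 00 → c = 0000, weight = 0.
  m = 10 → c = 0011, weight = 2.
  m = 01 → c = 0111, weight = 3.
  m = 11 → c = 0100, weight = 1.
Tally weights:
  weight 0: 1 codewords.
  weight 1: 1 codewords.
  weight 2: 1 codewords.
  weight 3: 1 codewords.
Minimum distance d = smallest w > 0 with A_w > 0 = 1.
Sanity: Σ A_w = 4 = 2^2 = 4 ✓.


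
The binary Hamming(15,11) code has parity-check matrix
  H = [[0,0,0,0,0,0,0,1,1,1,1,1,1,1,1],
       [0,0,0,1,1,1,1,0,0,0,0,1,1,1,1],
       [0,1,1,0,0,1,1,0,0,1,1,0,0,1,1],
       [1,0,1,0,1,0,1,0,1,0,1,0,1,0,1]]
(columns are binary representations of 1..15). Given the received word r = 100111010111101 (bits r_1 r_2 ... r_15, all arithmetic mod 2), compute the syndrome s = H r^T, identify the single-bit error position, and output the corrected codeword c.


s = (0, 0, 0, 1)^T, error position = 1, corrected codeword c = 000111010111101

Compute s = H r^T mod 2 one row at a time:
  s_1 = 1 + 0 + 1 + 1 + 1 + 1 + 0 + 1 = 6 ≡ 0 (mod 2).
  s_2 = 1 + 1 + 1 + 0 + 1 + 1 + 0 + 1 = 6 ≡ 0 (mod 2).
  s_3 = 0 + 0 + 1 + 0 + 1 + 1 + 0 + 1 = 4 ≡ 0 (mod 2).
  s_4 = 1 + 0 + 1 + 0 + 0 + 1 + 1 + 1 = 5 ≡ 1 (mod 2).
s = (0, 0, 0, 1)^T — this equals column 1 of H (binary 0001), so error is at position 1.
Correct: flip bit 1 of r = 100111010111101 to get c = 000111010111101.


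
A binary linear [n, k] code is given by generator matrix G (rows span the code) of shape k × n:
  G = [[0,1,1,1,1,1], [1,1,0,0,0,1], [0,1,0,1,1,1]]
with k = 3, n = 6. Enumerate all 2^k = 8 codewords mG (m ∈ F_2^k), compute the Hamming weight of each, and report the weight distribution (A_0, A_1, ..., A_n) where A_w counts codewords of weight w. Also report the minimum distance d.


Weight distribution: A_0 = 1, A_1 = 1, A_3 = 2, A_4 = 3, A_5 = 1. Minimum distance d = 1.

Enumerate all 2^3 = 8 messages m ∈ F_2^3.
For each, compute codeword c = mG in F_2^6, then tally its weight.
  m = 000 → c = 000000, weight = 0.
  m = 100 → c = 011111, weight = 5.
  m = 010 → c = 110001, weight = 3.
  m = 110 → c = 101110, weight = 4.
  m = 001 → c = 010111, weight = 4.
  m = 101 → c = 001000, weight = 1.
  m = 011 → c = 100110, weight = 3.
  m = 111 → c = 111001, weight = 4.
Tally weights:
  weight 0: 1 codewords.
  weight 1: 1 codewords.
  weight 3: 2 codewords.
  weight 4: 3 codewords.
  weight 5: 1 codewords.
Minimum distance d = smallest w > 0 with A_w > 0 = 1.
Sanity: Σ A_w = 8 = 2^3 = 8 ✓.


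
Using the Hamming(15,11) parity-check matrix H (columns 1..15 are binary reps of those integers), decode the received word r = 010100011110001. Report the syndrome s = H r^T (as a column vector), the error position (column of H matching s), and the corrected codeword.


s = (1, 0, 0, 1)^T, error position = 9, corrected codeword c = 010100010110001

Compute s = H r^T mod 2 one row at a time:
  s_1 = 1 + 1 + 1 + 1 + 0 + 0 + 0 + 1 = 5 ≡ 1 (mod 2).
  s_2 = 1 + 0 + 0 + 0 + 0 + 0 + 0 + 1 = 2 ≡ 0 (mod 2).
  s_3 = 1 + 0 + 0 + 0 + 1 + 1 + 0 + 1 = 4 ≡ 0 (mod 2).
  s_4 = 0 + 0 + 0 + 0 + 1 + 1 + 0 + 1 = 3 ≡ 1 (mod 2).
s = (1, 0, 0, 1)^T — this equals column 9 of H (binary 1001), so error is at position 9.
Correct: flip bit 9 of r = 010100011110001 to get c = 010100010110001.


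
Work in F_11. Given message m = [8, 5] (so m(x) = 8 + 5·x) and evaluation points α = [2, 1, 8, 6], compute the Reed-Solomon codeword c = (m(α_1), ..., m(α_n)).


c = [7, 2, 4, 5]

Message polynomial: m(x) = 8 + 5·x (mod 11).
For each evaluation point α_i, compute m(α_i) mod 11:
  α_1 = 2: Horner steps 5 → 7, so m(2) = 7.
  α_2 = 1: Horner steps 5 → 2, so m(1) = 2.
  α_3 = 8: Horner steps 5 → 4, so m(8) = 4.
  α_4 = 6: Horner steps 5 → 5, so m(6) = 5.
Codeword c = [7, 2, 4, 5] ∈ F_11^4.


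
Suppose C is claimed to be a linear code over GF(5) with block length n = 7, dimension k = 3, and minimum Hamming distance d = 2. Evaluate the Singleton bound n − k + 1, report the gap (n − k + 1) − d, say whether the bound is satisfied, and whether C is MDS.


Singleton RHS = n − k + 1 = 5, slack = 3, bound satisfied, not MDS.

Singleton bound: d ≤ n − k + 1.
Here n = 7, k = 3, so n − k + 1 = 5.
Given d = 2, check d ≤ 5: YES.
Slack = (n − k + 1) − d = 3.
The code is NOT MDS (slack = 3 > 0).
Description: the claimed parameters are [7, 3, 2]_5; such a code would be non-MDS.


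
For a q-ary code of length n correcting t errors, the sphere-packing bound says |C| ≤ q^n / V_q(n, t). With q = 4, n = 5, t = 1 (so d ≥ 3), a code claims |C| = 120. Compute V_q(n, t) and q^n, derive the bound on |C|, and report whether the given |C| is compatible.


V_q(n, t) = 16, q^n = 1024, Hamming bound = 64, |C| = 120 > bound (violated).

Step 1: Compute V_q(n, t) = Σ_{j=0}^1 C(n, j) (q−1)^j.
  j = 0: C(5,0)·(3)^0 = 1·1 = 1.
  j = 1: C(5,1)·(3)^1 = 5·3 = 15.
  V_q(n, t) = 1 + 15 = 16.
Step 2: q^n = 4^5 = 1024.
Step 3: Hamming bound ⌊q^n / V_q(n,t)⌋ = ⌊1024/16⌋ = 64.
Step 4: Compare |C| = 120 to 64: violated.
The claimed |C| lies above the Hamming bound, so no 4-ary code of length 5 with d ≥ 3 can have 120 codewords.


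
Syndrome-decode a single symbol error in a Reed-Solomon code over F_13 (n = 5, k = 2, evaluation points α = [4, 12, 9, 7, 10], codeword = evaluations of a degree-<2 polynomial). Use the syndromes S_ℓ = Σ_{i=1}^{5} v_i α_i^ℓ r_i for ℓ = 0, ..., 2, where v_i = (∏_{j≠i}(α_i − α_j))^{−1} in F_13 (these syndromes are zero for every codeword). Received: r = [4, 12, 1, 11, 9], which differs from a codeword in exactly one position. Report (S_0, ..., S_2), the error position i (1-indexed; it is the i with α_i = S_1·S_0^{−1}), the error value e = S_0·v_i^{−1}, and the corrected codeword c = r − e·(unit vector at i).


S = (6, 11, 5), error at position 1, error magnitude e = 4, c = [0, 12, 1, 11, 9].

Step 1: column multipliers v_i = (∏_{j≠i}(α_i − α_j))^{−1} mod 13.
  i = 1 (α = 4): (4−12)(4−9)(4−7)(4−10) = (−8)·(−5)·(−3)·(−6) = 720 ≡ 5, so v_1 = 5^{−1} = 8 (mod 13).
  i = 2 (α = 12): (12−4)(12−9)(12−7)(12−10) = 8·3·5·2 = 240 ≡ 6, so v_2 = 6^{−1} = 11 (mod 13).
  i = 3 (α = 9): (9−4)(9−12)(9−7)(9−10) = 5·(−3)·2·(−1) = 30 ≡ 4, so v_3 = 4^{−1} = 10 (mod 13).
  i = 4 (α = 7): (7−4)(7−12)(7−9)(7−10) = 3·(−5)·(−2)·(−3) = −90 ≡ 1, so v_4 = 1^{−1} = 1 (mod 13).
  i = 5 (α = 10): (10−4)(10−12)(10−9)(10−7) = 6·(−2)·1·3 = −36 ≡ 3, so v_5 = 3^{−1} = 9 (mod 13).
  v = [8, 11, 10, 1, 9].
Step 2: syndromes of r = [4, 12, 1, 11, 9] (all sums mod 13).
  S_0 = Σ v_i r_i = 8·4 + 11·12 + 10·1 + 1·11 + 9·9 = 266 ≡ 6.
  S_1 = Σ v_i α_i r_i = 8·4·4 + 11·12·12 + 10·9·1 + 1·7·11 + 9·10·9 = 2689 ≡ 11.
  α_i^2 mod 13 = [3, 1, 3, 10, 9].
  S_2 = Σ v_i α_i^2 r_i = 8·3·4 + 11·1·12 + 10·3·1 + 1·10·11 + 9·9·9 = 1097 ≡ 5.
  S = (6, 11, 5) ≠ 0, so r is not a codeword (an error is present).
Step 3: locate the error. For a single error e at position i, S_ℓ = v_i·e·α_i^ℓ, so α_err = S_1/S_0.
  S_0^{−1} = 6^{−1} = 11 (mod 13), so α_err = 11·11 = 121 ≡ 4 = α_1. Error position i = 1.
  Consistency check: S_2/S_1 = 5·6 = 30 ≡ 4 = α_err ✓ (single-error assumption holds).
Step 4: error magnitude e = S_0/v_1 = S_0·∏_{j≠1}(α_1 − α_j) = 6·5 = 30 ≡ 4 (mod 13).
Step 5: correct position 1: c_1 = r_1 − e = 4 − 4 ≡ 0 (mod 13). Hence c = [0, 12, 1, 11, 9].
  Check: interpolating c through the α_i gives m(x) = 7 + 8·x (degree < 2) with m(α_i) = c_i for every i, so c is indeed a codeword.


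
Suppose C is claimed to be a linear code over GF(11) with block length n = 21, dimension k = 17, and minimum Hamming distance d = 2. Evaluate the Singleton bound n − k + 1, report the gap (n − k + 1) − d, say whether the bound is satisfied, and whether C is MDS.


Singleton RHS = n − k + 1 = 5, slack = 3, bound satisfied, not MDS.

Singleton bound: d ≤ n − k + 1.
Here n = 21, k = 17, so n − k + 1 = 5.
Given d = 2, check d ≤ 5: YES.
Slack = (n − k + 1) − d = 3.
The code is NOT MDS (slack = 3 > 0).
Description: the claimed parameters are [21, 17, 2]_11; such a code would be non-MDS.


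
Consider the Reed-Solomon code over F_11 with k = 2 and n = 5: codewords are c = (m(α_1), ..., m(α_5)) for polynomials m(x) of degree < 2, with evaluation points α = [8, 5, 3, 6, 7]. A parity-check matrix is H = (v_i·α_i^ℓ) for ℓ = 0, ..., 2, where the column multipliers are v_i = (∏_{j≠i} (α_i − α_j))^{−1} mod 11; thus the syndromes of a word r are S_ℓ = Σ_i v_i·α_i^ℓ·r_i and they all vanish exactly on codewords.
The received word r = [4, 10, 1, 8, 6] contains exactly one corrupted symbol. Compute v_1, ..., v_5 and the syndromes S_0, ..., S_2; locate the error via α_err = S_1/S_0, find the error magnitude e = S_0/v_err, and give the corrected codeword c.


S = (2, 6, 7), error at position 3, error magnitude e = 9, c = [4, 10, 3, 8, 6].

Step 1: column multipliers v_i = (∏_{j≠i}(α_i − α_j))^{−1} mod 11.
  i = 1 (α = 8): (8−5)(8−3)(8−6)(8−7) = 3·5·2·1 = 30 ≡ 8, so v_1 = 8^{−1} = 7 (mod 11).
  i = 2 (α = 5): (5−8)(5−3)(5−6)(5−7) = (−3)·2·(−1)·(−2) = −12 ≡ 10, so v_2 = 10^{−1} = 10 (mod 11).
  i = 3 (α = 3): (3−8)(3−5)(3−6)(3−7) = (−5)·(−2)·(−3)·(−4) = 120 ≡ 10, so v_3 = 10^{−1} = 10 (mod 11).
  i = 4 (α = 6): (6−8)(6−5)(6−3)(6−7) = (−2)·1·3·(−1) = 6 ≡ 6, so v_4 = 6^{−1} = 2 (mod 11).
  i = 5 (α = 7): (7−8)(7−5)(7−3)(7−6) = (−1)·2·4·1 = −8 ≡ 3, so v_5 = 3^{−1} = 4 (mod 11).
  v = [7, 10, 10, 2, 4].
Step 2: syndromes of r = [4, 10, 1, 8, 6] (all sums mod 11).
  S_0 = Σ v_i r_i = 7·4 + 10·10 + 10·1 + 2·8 + 4·6 = 178 ≡ 2.
  S_1 = Σ v_i α_i r_i = 7·8·4 + 10·5·10 + 10·3·1 + 2·6·8 + 4·7·6 = 1018 ≡ 6.
  α_i^2 mod 11 = [9, 3, 9, 3, 5].
  S_2 = Σ v_i α_i^2 r_i = 7·9·4 + 10·3·10 + 10·9·1 + 2·3·8 + 4·5·6 = 810 ≡ 7.
  S = (2, 6, 7) ≠ 0, so r is not a codeword (an error is present).
Step 3: locate the error. For a single error e at position i, S_ℓ = v_i·e·α_i^ℓ, so α_err = S_1/S_0.
  S_0^{−1} = 2^{−1} = 6 (mod 11), so α_err = 6·6 = 36 ≡ 3 = α_3. Error position i = 3.
  Consistency check: S_2/S_1 = 7·2 = 14 ≡ 3 = α_err ✓ (single-error assumption holds).
Step 4: error magnitude e = S_0/v_3 = S_0·∏_{j≠3}(α_3 − α_j) = 2·10 = 20 ≡ 9 (mod 11).
Step 5: correct position 3: c_3 = r_3 − e = 1 − 9 ≡ 3 (mod 11). Hence c = [4, 10, 3, 8, 6].
  Check: interpolating c through the α_i gives m(x) = 9 + 9·x (degree < 2) with m(α_i) = c_i for every i, so c is indeed a codeword.


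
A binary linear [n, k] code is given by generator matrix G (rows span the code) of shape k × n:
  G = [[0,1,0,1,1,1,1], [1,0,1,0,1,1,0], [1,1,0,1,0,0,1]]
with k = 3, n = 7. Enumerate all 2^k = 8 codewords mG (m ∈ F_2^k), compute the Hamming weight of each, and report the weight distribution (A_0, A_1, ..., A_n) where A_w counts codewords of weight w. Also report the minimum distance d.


Weight distribution: A_0 = 1, A_1 = 1, A_3 = 1, A_4 = 2, A_5 = 2, A_6 = 1. Minimum distance d = 1.

Enumerate all 2^3 = 8 messages m ∈ F_2^3.
For each, compute codeword c = mG in F_2^7, then tally its weight.
  m = 000 → c = 0000000, weight = 0.
  m = 100 → c = 0101111, weight = 5.
  m = 010 → c = 1010110, weight = 4.
  m = 110 → c = 1111001, weight = 5.
  m = 001 → c = 1101001, weight = 4.
  m = 101 → c = 1000110, weight = 3.
  m = 011 → c = 0111111, weight = 6.
  m = 111 → c = 0010000, weight = 1.
Tally weights:
  weight 0: 1 codewords.
  weight 1: 1 codewords.
  weight 3: 1 codewords.
  weight 4: 2 codewords.
  weight 5: 2 codewords.
  weight 6: 1 codewords.
Minimum distance d = smallest w > 0 with A_w > 0 = 1.
Sanity: Σ A_w = 8 = 2^3 = 8 ✓.


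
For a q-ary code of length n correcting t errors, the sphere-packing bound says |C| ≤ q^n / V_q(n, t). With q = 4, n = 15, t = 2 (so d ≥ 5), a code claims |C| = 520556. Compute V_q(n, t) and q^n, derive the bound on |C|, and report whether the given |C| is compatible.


V_q(n, t) = 991, q^n = 1073741824, Hamming bound = 1083493, |C| = 520556 ≤ bound (satisfied).

Step 1: Compute V_q(n, t) = Σ_{j=0}^2 C(n, j) (q−1)^j.
  j = 0: C(15,0)·(3)^0 = 1·1 = 1.
  j = 1: C(15,1)·(3)^1 = 15·3 = 45.
  j = 2: C(15,2)·(3)^2 = 105·9 = 945.
  V_q(n, t) = 1 + 45 + 945 = 991.
Step 2: q^n = 4^15 = 1073741824.
Step 3: Hamming bound ⌊q^n / V_q(n,t)⌋ = ⌊1073741824/991⌋ = 1083493.
Step 4: Compare |C| = 520556 to 1083493: satisfied.
The claimed |C| lies below the Hamming bound.


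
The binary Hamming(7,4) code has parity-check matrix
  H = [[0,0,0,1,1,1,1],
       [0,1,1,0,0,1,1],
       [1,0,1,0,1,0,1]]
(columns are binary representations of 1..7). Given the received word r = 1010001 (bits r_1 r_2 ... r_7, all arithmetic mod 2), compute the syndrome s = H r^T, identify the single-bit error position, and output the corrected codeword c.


s = (1, 0, 1)^T, error position = 5, corrected codeword c = 1010101

Compute s = H r^T mod 2 one row at a time:
  s_1 = 0 + 0 + 0 + 1 = 1 ≡ 1 (mod 2).
  s_2 = 0 + 1 + 0 + 1 = 2 ≡ 0 (mod 2).
  s_3 = 1 + 1 + 0 + 1 = 3 ≡ 1 (mod 2).
s = (1, 0, 1)^T — this equals column 5 of H (binary 101), so error is at position 5.
Correct: flip bit 5 of r = 1010001 to get c = 1010101.


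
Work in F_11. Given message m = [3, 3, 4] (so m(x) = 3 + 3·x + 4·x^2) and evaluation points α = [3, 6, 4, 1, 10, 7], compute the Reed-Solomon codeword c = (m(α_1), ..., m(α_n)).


c = [4, 0, 2, 10, 4, 0]

Message polynomial: m(x) = 3 + 3·x + 4·x^2 (mod 11).
For each evaluation point α_i, compute m(α_i) mod 11:
  α_1 = 3: Horner steps 4 → 4 → 4, so m(3) = 4.
  α_2 = 6: Horner steps 4 → 5 → 0, so m(6) = 0.
  α_3 = 4: Horner steps 4 → 8 → 2, so m(4) = 2.
  α_4 = 1: Horner steps 4 → 7 → 10, so m(1) = 10.
  α_5 = 10: Horner steps 4 → 10 → 4, so m(10) = 4.
  α_6 = 7: Horner steps 4 → 9 → 0, so m(7) = 0.
Codeword c = [4, 0, 2, 10, 4, 0] ∈ F_11^6.


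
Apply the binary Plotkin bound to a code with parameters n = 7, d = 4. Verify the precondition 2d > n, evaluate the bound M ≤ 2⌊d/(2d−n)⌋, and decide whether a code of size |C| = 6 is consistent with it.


Plotkin bound M ≤ 8; given |C| = 6 ≤ bound (satisfied).

Check applicability: 2d = 8, n = 7.
2d − n = 1 > 0, so Plotkin applies.
Compute d/(2d−n) = 4/1 ≈ 4.0000.
⌊d/(2d−n)⌋ = 4.
Plotkin bound: M ≤ 2·4 = 8.
Given |C| = 6, check: satisfied.
This |C| is below the Plotkin bound.


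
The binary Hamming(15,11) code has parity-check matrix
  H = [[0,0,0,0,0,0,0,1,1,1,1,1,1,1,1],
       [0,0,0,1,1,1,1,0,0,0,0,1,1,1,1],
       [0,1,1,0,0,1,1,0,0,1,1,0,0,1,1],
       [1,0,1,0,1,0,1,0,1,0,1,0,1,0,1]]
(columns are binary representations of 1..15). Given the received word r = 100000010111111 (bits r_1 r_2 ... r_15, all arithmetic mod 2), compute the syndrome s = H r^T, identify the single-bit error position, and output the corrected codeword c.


s = (1, 0, 0, 0)^T, error position = 8, corrected codeword c = 100000000111111

Compute s = H r^T mod 2 one row at a time:
  s_1 = 1 + 0 + 1 + 1 + 1 + 1 + 1 + 1 = 7 ≡ 1 (mod 2).
  s_2 = 0 + 0 + 0 + 0 + 1 + 1 + 1 + 1 = 4 ≡ 0 (mod 2).
  s_3 = 0 + 0 + 0 + 0 + 1 + 1 + 1 + 1 = 4 ≡ 0 (mod 2).
  s_4 = 1 + 0 + 0 + 0 + 0 + 1 + 1 + 1 = 4 ≡ 0 (mod 2).
s = (1, 0, 0, 0)^T — this equals column 8 of H (binary 1000), so error is at position 8.
Correct: flip bit 8 of r = 100000010111111 to get c = 100000000111111.


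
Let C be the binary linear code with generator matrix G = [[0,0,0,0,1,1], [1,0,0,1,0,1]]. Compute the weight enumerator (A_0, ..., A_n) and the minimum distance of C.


Weight distribution: A_0 = 1, A_2 = 1, A_3 = 2. Minimum distance d = 2.

Enumerate all 2^2 = 4 messages m ∈ F_2^2.
For each, compute codeword c = mG in F_2^6, then tally its weight.
  m = 00 → c = 000000, weight = 0.
  m = 10 → c = 000011, weight = 2.
  m = 01 → c = 100101, weight = 3.
  m = 11 → c = 100110, weight = 3.
Tally weights:
  weight 0: 1 codewords.
  weight 2: 1 codewords.
  weight 3: 2 codewords.
Minimum distance d = smallest w > 0 with A_w > 0 = 2.
Sanity: Σ A_w = 4 = 2^2 = 4 ✓.


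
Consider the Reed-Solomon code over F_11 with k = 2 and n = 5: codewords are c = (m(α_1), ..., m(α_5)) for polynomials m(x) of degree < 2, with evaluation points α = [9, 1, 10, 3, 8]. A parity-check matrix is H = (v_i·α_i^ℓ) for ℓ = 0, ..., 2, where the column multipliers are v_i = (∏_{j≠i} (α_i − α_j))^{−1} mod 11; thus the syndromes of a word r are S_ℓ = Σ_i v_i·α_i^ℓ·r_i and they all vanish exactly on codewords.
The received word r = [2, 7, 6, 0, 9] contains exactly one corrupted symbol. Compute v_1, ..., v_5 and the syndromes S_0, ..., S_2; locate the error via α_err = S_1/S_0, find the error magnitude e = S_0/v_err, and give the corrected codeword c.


S = (10, 10, 10), error at position 2, error magnitude e = 4, c = [2, 3, 6, 0, 9].

Step 1: column multipliers v_i = (∏_{j≠i}(α_i − α_j))^{−1} mod 11.
  i = 1 (α = 9): (9−1)(9−10)(9−3)(9−8) = 8·(−1)·6·1 = −48 ≡ 7, so v_1 = 7^{−1} = 8 (mod 11).
  i = 2 (α = 1): (1−9)(1−10)(1−3)(1−8) = (−8)·(−9)·(−2)·(−7) = 1008 ≡ 7, so v_2 = 7^{−1} = 8 (mod 11).
  i = 3 (α = 10): (10−9)(10−1)(10−3)(10−8) = 1·9·7·2 = 126 ≡ 5, so v_3 = 5^{−1} = 9 (mod 11).
  i = 4 (α = 3): (3−9)(3−1)(3−10)(3−8) = (−6)·2·(−7)·(−5) = −420 ≡ 9, so v_4 = 9^{−1} = 5 (mod 11).
  i = 5 (α = 8): (8−9)(8−1)(8−10)(8−3) = (−1)·7·(−2)·5 = 70 ≡ 4, so v_5 = 4^{−1} = 3 (mod 11).
  v = [8, 8, 9, 5, 3].
Step 2: syndromes of r = [2, 7, 6, 0, 9] (all sums mod 11).
  S_0 = Σ v_i r_i = 8·2 + 8·7 + 9·6 + 5·0 + 3·9 = 153 ≡ 10.
  S_1 = Σ v_i α_i r_i = 8·9·2 + 8·1·7 + 9·10·6 + 5·3·0 + 3·8·9 = 956 ≡ 10.
  α_i^2 mod 11 = [4, 1, 1, 9, 9].
  S_2 = Σ v_i α_i^2 r_i = 8·4·2 + 8·1·7 + 9·1·6 + 5·9·0 + 3·9·9 = 417 ≡ 10.
  S = (10, 10, 10) ≠ 0, so r is not a codeword (an error is present).
Step 3: locate the error. For a single error e at position i, S_ℓ = v_i·e·α_i^ℓ, so α_err = S_1/S_0.
  S_0^{−1} = 10^{−1} = 10 (mod 11), so α_err = 10·10 = 100 ≡ 1 = α_2. Error position i = 2.
  Consistency check: S_2/S_1 = 10·10 = 100 ≡ 1 = α_err ✓ (single-error assumption holds).
Step 4: error magnitude e = S_0/v_2 = S_0·∏_{j≠2}(α_2 − α_j) = 10·7 = 70 ≡ 4 (mod 11).
Step 5: correct position 2: c_2 = r_2 − e = 7 − 4 ≡ 3 (mod 11). Hence c = [2, 3, 6, 0, 9].
  Check: interpolating c through the α_i gives m(x) = 10 + 4·x (degree < 2) with m(α_i) = c_i for every i, so c is indeed a codeword.


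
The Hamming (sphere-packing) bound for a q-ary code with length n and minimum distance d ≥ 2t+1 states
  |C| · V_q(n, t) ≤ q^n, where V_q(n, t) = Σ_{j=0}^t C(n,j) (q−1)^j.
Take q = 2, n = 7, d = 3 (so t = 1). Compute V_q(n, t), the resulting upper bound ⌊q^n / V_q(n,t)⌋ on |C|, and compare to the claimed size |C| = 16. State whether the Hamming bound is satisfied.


V_q(n, t) = 8, q^n = 128, Hamming bound = 16, |C| = 16 ≤ bound (satisfied).

Step 1: Compute V_q(n, t) = Σ_{j=0}^1 C(n, j) (q−1)^j.
  j = 0: C(7,0)·(1)^0 = 1·1 = 1.
  j = 1: C(7,1)·(1)^1 = 7·1 = 7.
  V_q(n, t) = 1 + 7 = 8.
Step 2: q^n = 2^7 = 128.
Step 3: Hamming bound ⌊q^n / V_q(n,t)⌋ = ⌊128/8⌋ = 16.
Step 4: Compare |C| = 16 to 16: satisfied.
The claimed |C| lies at the Hamming bound (tight).


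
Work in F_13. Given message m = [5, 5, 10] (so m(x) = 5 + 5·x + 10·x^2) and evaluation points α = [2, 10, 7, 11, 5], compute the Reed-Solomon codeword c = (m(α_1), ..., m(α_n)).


c = [3, 2, 10, 9, 7]

Message polynomial: m(x) = 5 + 5·x + 10·x^2 (mod 13).
For each evaluation point α_i, compute m(α_i) mod 13:
  α_1 = 2: Horner steps 10 → 12 → 3, so m(2) = 3.
  α_2 = 10: Horner steps 10 → 1 → 2, so m(10) = 2.
  α_3 = 7: Horner steps 10 → 10 → 10, so m(7) = 10.
  α_4 = 11: Horner steps 10 → 11 → 9, so m(11) = 9.
  α_5 = 5: Horner steps 10 → 3 → 7, so m(5) = 7.
Codeword c = [3, 2, 10, 9, 7] ∈ F_13^5.


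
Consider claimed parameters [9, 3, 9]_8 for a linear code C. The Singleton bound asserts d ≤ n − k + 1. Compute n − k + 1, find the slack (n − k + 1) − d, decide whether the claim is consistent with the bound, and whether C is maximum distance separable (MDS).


Singleton RHS = n − k + 1 = 7, slack = -2, bound violated (no such code; not MDS).

Singleton bound: d ≤ n − k + 1.
Here n = 9, k = 3, so n − k + 1 = 7.
Given d = 9, check d ≤ 7: NO.
Slack = (n − k + 1) − d = -2.
The slack is negative: d = 9 exceeds n − k + 1 = 7 by 2, so the Singleton bound is violated and no linear [9, 3, 9]_8 code can exist. In particular it is not MDS (MDS requires d = n − k + 1 exactly).
Description: the claimed parameters are [9, 3, 9]_8; such a code would be impossible (violates the Singleton bound).


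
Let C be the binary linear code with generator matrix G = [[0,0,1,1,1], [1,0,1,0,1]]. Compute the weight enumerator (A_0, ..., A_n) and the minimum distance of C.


Weight distribution: A_0 = 1, A_2 = 1, A_3 = 2. Minimum distance d = 2.

Enumerate all 2^2 = 4 messages m ∈ F_2^2.
For each, compute codeword c = mG in F_2^5, then tally its weight.
  m = 00 → c = 00000, weight = 0.
  m = 10 → c = 00111, weight = 3.
  m = 01 → c = 10101, weight = 3.
  m = 11 → c = 10010, weight = 2.
Tally weights:
  weight 0: 1 codewords.
  weight 2: 1 codewords.
  weight 3: 2 codewords.
Minimum distance d = smallest w > 0 with A_w > 0 = 2.
Sanity: Σ A_w = 4 = 2^2 = 4 ✓.


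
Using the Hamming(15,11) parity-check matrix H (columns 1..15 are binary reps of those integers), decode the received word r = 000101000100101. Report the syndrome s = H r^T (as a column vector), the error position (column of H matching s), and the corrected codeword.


s = (1, 0, 1, 0)^T, error position = 10, corrected codeword c = 000101000000101

Compute s = H r^T mod 2 one row at a time:
  s_1 = 0 + 0 + 1 + 0 + 0 + 1 + 0 + 1 = 3 ≡ 1 (mod 2).
  s_2 = 1 + 0 + 1 + 0 + 0 + 1 + 0 + 1 = 4 ≡ 0 (mod 2).
  s_3 = 0 + 0 + 1 + 0 + 1 + 0 + 0 + 1 = 3 ≡ 1 (mod 2).
  s_4 = 0 + 0 + 0 + 0 + 0 + 0 + 1 + 1 = 2 ≡ 0 (mod 2).
s = (1, 0, 1, 0)^T — this equals column 10 of H (binary 1010), so error is at position 10.
Correct: flip bit 10 of r = 000101000100101 to get c = 000101000000101.


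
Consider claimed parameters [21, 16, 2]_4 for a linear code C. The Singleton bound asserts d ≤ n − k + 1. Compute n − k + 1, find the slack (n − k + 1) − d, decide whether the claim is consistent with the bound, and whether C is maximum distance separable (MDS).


Singleton RHS = n − k + 1 = 6, slack = 4, bound satisfied, not MDS.

Singleton bound: d ≤ n − k + 1.
Here n = 21, k = 16, so n − k + 1 = 6.
Given d = 2, check d ≤ 6: YES.
Slack = (n − k + 1) − d = 4.
The code is NOT MDS (slack = 4 > 0).
Description: the claimed parameters are [21, 16, 2]_4; such a code would be non-MDS.
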